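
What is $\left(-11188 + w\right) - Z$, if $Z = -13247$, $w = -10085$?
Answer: $-8026$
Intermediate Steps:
$\left(-11188 + w\right) - Z = \left(-11188 - 10085\right) - -13247 = -21273 + 13247 = -8026$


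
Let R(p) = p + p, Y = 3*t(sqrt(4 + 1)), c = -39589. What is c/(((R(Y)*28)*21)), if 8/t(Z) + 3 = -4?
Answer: 39589/4032 ≈ 9.8187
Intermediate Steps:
t(Z) = -8/7 (t(Z) = 8/(-3 - 4) = 8/(-7) = 8*(-1/7) = -8/7)
Y = -24/7 (Y = 3*(-8/7) = -24/7 ≈ -3.4286)
R(p) = 2*p
c/(((R(Y)*28)*21)) = -39589/(((2*(-24/7))*28)*21) = -39589/(-48/7*28*21) = -39589/((-192*21)) = -39589/(-4032) = -39589*(-1/4032) = 39589/4032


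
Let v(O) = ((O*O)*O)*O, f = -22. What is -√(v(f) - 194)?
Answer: -√234062 ≈ -483.80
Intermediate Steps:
v(O) = O⁴ (v(O) = (O²*O)*O = O³*O = O⁴)
-√(v(f) - 194) = -√((-22)⁴ - 194) = -√(234256 - 194) = -√234062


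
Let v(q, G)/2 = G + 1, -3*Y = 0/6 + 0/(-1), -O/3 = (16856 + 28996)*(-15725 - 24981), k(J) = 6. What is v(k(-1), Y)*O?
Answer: 11198709072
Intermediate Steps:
O = 5599354536 (O = -3*(16856 + 28996)*(-15725 - 24981) = -137556*(-40706) = -3*(-1866451512) = 5599354536)
Y = 0 (Y = -(0/6 + 0/(-1))/3 = -(0*(1/6) + 0*(-1))/3 = -(0 + 0)/3 = -1/3*0 = 0)
v(q, G) = 2 + 2*G (v(q, G) = 2*(G + 1) = 2*(1 + G) = 2 + 2*G)
v(k(-1), Y)*O = (2 + 2*0)*5599354536 = (2 + 0)*5599354536 = 2*5599354536 = 11198709072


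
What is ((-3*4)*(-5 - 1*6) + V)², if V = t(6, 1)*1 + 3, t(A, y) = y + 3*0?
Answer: 18496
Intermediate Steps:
t(A, y) = y (t(A, y) = y + 0 = y)
V = 4 (V = 1*1 + 3 = 1 + 3 = 4)
((-3*4)*(-5 - 1*6) + V)² = ((-3*4)*(-5 - 1*6) + 4)² = (-12*(-5 - 6) + 4)² = (-12*(-11) + 4)² = (132 + 4)² = 136² = 18496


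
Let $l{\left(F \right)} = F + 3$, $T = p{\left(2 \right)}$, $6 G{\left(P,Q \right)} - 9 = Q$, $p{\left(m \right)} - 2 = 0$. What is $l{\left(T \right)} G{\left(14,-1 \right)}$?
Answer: $\frac{20}{3} \approx 6.6667$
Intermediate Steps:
$p{\left(m \right)} = 2$ ($p{\left(m \right)} = 2 + 0 = 2$)
$G{\left(P,Q \right)} = \frac{3}{2} + \frac{Q}{6}$
$T = 2$
$l{\left(F \right)} = 3 + F$
$l{\left(T \right)} G{\left(14,-1 \right)} = \left(3 + 2\right) \left(\frac{3}{2} + \frac{1}{6} \left(-1\right)\right) = 5 \left(\frac{3}{2} - \frac{1}{6}\right) = 5 \cdot \frac{4}{3} = \frac{20}{3}$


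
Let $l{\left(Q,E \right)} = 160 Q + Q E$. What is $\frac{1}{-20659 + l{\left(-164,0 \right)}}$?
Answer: $- \frac{1}{46899} \approx -2.1322 \cdot 10^{-5}$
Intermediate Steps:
$l{\left(Q,E \right)} = 160 Q + E Q$
$\frac{1}{-20659 + l{\left(-164,0 \right)}} = \frac{1}{-20659 - 164 \left(160 + 0\right)} = \frac{1}{-20659 - 26240} = \frac{1}{-46899} = - \frac{1}{46899}$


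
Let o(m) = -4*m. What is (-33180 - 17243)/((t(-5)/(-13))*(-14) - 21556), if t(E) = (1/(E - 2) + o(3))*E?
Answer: 655499/279378 ≈ 2.3463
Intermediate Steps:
t(E) = E*(-12 + 1/(-2 + E)) (t(E) = (1/(E - 2) - 4*3)*E = (1/(-2 + E) - 12)*E = (-12 + 1/(-2 + E))*E = E*(-12 + 1/(-2 + E)))
(-33180 - 17243)/((t(-5)/(-13))*(-14) - 21556) = (-33180 - 17243)/(((-5*(25 - 12*(-5))/(-2 - 5))/(-13))*(-14) - 21556) = -50423/(-(-5)*(25 + 60)/(13*(-7))*(-14) - 21556) = -50423/(-(-5)*(-1)*85/(13*7)*(-14) - 21556) = -50423/(-1/13*425/7*(-14) - 21556) = -50423/(-425/91*(-14) - 21556) = -50423/(850/13 - 21556) = -50423/(-279378/13) = -50423*(-13/279378) = 655499/279378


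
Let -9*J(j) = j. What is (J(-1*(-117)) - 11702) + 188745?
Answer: 177030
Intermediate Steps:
J(j) = -j/9
(J(-1*(-117)) - 11702) + 188745 = (-(-1)*(-117)/9 - 11702) + 188745 = (-⅑*117 - 11702) + 188745 = (-13 - 11702) + 188745 = -11715 + 188745 = 177030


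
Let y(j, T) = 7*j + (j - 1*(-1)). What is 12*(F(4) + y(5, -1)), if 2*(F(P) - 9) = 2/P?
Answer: 603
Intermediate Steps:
F(P) = 9 + 1/P (F(P) = 9 + (2/P)/2 = 9 + 1/P)
y(j, T) = 1 + 8*j (y(j, T) = 7*j + (j + 1) = 7*j + (1 + j) = 1 + 8*j)
12*(F(4) + y(5, -1)) = 12*((9 + 1/4) + (1 + 8*5)) = 12*((9 + ¼) + (1 + 40)) = 12*(37/4 + 41) = 12*(201/4) = 603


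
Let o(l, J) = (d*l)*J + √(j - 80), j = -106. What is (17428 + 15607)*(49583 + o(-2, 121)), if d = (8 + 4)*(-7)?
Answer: 2309509885 + 33035*I*√186 ≈ 2.3095e+9 + 4.5054e+5*I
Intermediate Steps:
d = -84 (d = 12*(-7) = -84)
o(l, J) = I*√186 - 84*J*l (o(l, J) = (-84*l)*J + √(-106 - 80) = -84*J*l + √(-186) = -84*J*l + I*√186 = I*√186 - 84*J*l)
(17428 + 15607)*(49583 + o(-2, 121)) = (17428 + 15607)*(49583 + (I*√186 - 84*121*(-2))) = 33035*(49583 + (I*√186 + 20328)) = 33035*(49583 + (20328 + I*√186)) = 33035*(69911 + I*√186) = 2309509885 + 33035*I*√186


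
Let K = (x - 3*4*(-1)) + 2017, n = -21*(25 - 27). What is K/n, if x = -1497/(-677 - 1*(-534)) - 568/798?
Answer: 58162672/1198197 ≈ 48.542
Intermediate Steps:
x = 556691/57057 (x = -1497/(-677 + 534) - 568*1/798 = -1497/(-143) - 284/399 = -1497*(-1/143) - 284/399 = 1497/143 - 284/399 = 556691/57057 ≈ 9.7567)
n = 42 (n = -21*(-2) = 42)
K = 116325344/57057 (K = (556691/57057 - 3*4*(-1)) + 2017 = (556691/57057 - 12*(-1)) + 2017 = (556691/57057 + 12) + 2017 = 1241375/57057 + 2017 = 116325344/57057 ≈ 2038.8)
K/n = (116325344/57057)/42 = (116325344/57057)*(1/42) = 58162672/1198197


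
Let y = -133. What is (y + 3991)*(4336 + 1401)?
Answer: 22133346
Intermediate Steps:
(y + 3991)*(4336 + 1401) = (-133 + 3991)*(4336 + 1401) = 3858*5737 = 22133346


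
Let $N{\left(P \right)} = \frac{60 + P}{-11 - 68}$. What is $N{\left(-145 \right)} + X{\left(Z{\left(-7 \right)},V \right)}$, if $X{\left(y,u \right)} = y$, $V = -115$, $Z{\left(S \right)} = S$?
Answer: $- \frac{468}{79} \approx -5.924$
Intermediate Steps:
$N{\left(P \right)} = - \frac{60}{79} - \frac{P}{79}$ ($N{\left(P \right)} = \frac{60 + P}{-79} = \left(60 + P\right) \left(- \frac{1}{79}\right) = - \frac{60}{79} - \frac{P}{79}$)
$N{\left(-145 \right)} + X{\left(Z{\left(-7 \right)},V \right)} = \left(- \frac{60}{79} - - \frac{145}{79}\right) - 7 = \left(- \frac{60}{79} + \frac{145}{79}\right) - 7 = \frac{85}{79} - 7 = - \frac{468}{79}$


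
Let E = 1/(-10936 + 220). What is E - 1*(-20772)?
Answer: 222592751/10716 ≈ 20772.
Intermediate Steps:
E = -1/10716 (E = 1/(-10716) = -1/10716 ≈ -9.3318e-5)
E - 1*(-20772) = -1/10716 - 1*(-20772) = -1/10716 + 20772 = 222592751/10716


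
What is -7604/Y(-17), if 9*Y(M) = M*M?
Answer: -68436/289 ≈ -236.80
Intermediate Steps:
Y(M) = M²/9 (Y(M) = (M*M)/9 = M²/9)
-7604/Y(-17) = -7604/((⅑)*(-17)²) = -7604/((⅑)*289) = -7604/289/9 = -7604*9/289 = -68436/289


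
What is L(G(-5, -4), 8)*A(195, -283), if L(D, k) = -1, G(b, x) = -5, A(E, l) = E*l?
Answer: 55185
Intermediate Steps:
L(G(-5, -4), 8)*A(195, -283) = -195*(-283) = -1*(-55185) = 55185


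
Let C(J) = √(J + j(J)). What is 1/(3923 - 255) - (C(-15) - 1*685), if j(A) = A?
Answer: 2512581/3668 - I*√30 ≈ 685.0 - 5.4772*I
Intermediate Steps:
C(J) = √2*√J (C(J) = √(J + J) = √(2*J) = √2*√J)
1/(3923 - 255) - (C(-15) - 1*685) = 1/(3923 - 255) - (√2*√(-15) - 1*685) = 1/3668 - (√2*(I*√15) - 685) = 1/3668 - (I*√30 - 685) = 1/3668 - (-685 + I*√30) = 1/3668 + (685 - I*√30) = 2512581/3668 - I*√30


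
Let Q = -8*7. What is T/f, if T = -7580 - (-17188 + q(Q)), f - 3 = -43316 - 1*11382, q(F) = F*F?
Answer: -6472/54695 ≈ -0.11833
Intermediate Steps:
Q = -56
q(F) = F²
f = -54695 (f = 3 + (-43316 - 1*11382) = 3 + (-43316 - 11382) = 3 - 54698 = -54695)
T = 6472 (T = -7580 - (-17188 + (-56)²) = -7580 - (-17188 + 3136) = -7580 - 1*(-14052) = -7580 + 14052 = 6472)
T/f = 6472/(-54695) = 6472*(-1/54695) = -6472/54695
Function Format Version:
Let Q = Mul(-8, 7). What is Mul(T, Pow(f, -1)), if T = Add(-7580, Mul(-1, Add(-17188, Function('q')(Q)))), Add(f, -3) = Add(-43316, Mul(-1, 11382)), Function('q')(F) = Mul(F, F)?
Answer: Rational(-6472, 54695) ≈ -0.11833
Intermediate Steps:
Q = -56
Function('q')(F) = Pow(F, 2)
f = -54695 (f = Add(3, Add(-43316, Mul(-1, 11382))) = Add(3, Add(-43316, -11382)) = Add(3, -54698) = -54695)
T = 6472 (T = Add(-7580, Mul(-1, Add(-17188, Pow(-56, 2)))) = Add(-7580, Mul(-1, Add(-17188, 3136))) = Add(-7580, Mul(-1, -14052)) = Add(-7580, 14052) = 6472)
Mul(T, Pow(f, -1)) = Mul(6472, Pow(-54695, -1)) = Mul(6472, Rational(-1, 54695)) = Rational(-6472, 54695)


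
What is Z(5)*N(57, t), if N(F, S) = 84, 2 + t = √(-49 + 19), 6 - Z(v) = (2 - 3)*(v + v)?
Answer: 1344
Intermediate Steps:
Z(v) = 6 + 2*v (Z(v) = 6 - (2 - 3)*(v + v) = 6 - (-1)*2*v = 6 - (-2)*v = 6 + 2*v)
t = -2 + I*√30 (t = -2 + √(-49 + 19) = -2 + √(-30) = -2 + I*√30 ≈ -2.0 + 5.4772*I)
Z(5)*N(57, t) = (6 + 2*5)*84 = (6 + 10)*84 = 16*84 = 1344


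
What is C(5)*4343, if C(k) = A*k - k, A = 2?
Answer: 21715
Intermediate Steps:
C(k) = k (C(k) = 2*k - k = k)
C(5)*4343 = 5*4343 = 21715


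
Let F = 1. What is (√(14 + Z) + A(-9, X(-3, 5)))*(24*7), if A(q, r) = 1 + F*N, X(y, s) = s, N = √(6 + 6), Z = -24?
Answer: 168 + 336*√3 + 168*I*√10 ≈ 749.97 + 531.26*I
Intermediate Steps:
N = 2*√3 (N = √12 = 2*√3 ≈ 3.4641)
A(q, r) = 1 + 2*√3 (A(q, r) = 1 + 1*(2*√3) = 1 + 2*√3)
(√(14 + Z) + A(-9, X(-3, 5)))*(24*7) = (√(14 - 24) + (1 + 2*√3))*(24*7) = (√(-10) + (1 + 2*√3))*168 = (I*√10 + (1 + 2*√3))*168 = (1 + 2*√3 + I*√10)*168 = 168 + 336*√3 + 168*I*√10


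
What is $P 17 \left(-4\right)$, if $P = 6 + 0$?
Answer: $-408$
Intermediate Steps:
$P = 6$
$P 17 \left(-4\right) = 6 \cdot 17 \left(-4\right) = 102 \left(-4\right) = -408$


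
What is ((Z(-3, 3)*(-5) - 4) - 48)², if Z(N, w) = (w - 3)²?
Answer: 2704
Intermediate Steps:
Z(N, w) = (-3 + w)²
((Z(-3, 3)*(-5) - 4) - 48)² = (((-3 + 3)²*(-5) - 4) - 48)² = ((0²*(-5) - 4) - 48)² = ((0*(-5) - 4) - 48)² = ((0 - 4) - 48)² = (-4 - 48)² = (-52)² = 2704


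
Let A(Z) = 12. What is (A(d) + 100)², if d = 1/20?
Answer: 12544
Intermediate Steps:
d = 1/20 ≈ 0.050000
(A(d) + 100)² = (12 + 100)² = 112² = 12544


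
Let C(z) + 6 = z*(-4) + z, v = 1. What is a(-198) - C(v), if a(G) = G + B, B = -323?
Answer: -512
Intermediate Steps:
a(G) = -323 + G (a(G) = G - 323 = -323 + G)
C(z) = -6 - 3*z (C(z) = -6 + (z*(-4) + z) = -6 + (-4*z + z) = -6 - 3*z)
a(-198) - C(v) = (-323 - 198) - (-6 - 3*1) = -521 - (-6 - 3) = -521 - 1*(-9) = -521 + 9 = -512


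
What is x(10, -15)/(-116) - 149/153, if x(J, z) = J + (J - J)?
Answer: -9407/8874 ≈ -1.0601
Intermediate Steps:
x(J, z) = J (x(J, z) = J + 0 = J)
x(10, -15)/(-116) - 149/153 = 10/(-116) - 149/153 = 10*(-1/116) - 149*1/153 = -5/58 - 149/153 = -9407/8874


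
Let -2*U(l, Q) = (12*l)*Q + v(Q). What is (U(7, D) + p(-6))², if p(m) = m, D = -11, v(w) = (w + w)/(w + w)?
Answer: 829921/4 ≈ 2.0748e+5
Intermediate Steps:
v(w) = 1 (v(w) = (2*w)/((2*w)) = (2*w)*(1/(2*w)) = 1)
U(l, Q) = -½ - 6*Q*l (U(l, Q) = -((12*l)*Q + 1)/2 = -(12*Q*l + 1)/2 = -(1 + 12*Q*l)/2 = -½ - 6*Q*l)
(U(7, D) + p(-6))² = ((-½ - 6*(-11)*7) - 6)² = ((-½ + 462) - 6)² = (923/2 - 6)² = (911/2)² = 829921/4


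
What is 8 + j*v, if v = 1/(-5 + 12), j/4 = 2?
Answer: 64/7 ≈ 9.1429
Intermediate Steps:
j = 8 (j = 4*2 = 8)
v = ⅐ (v = 1/7 = ⅐ ≈ 0.14286)
8 + j*v = 8 + 8*(⅐) = 8 + 8/7 = 64/7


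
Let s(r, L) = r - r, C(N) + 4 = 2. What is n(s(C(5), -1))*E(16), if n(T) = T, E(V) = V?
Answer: 0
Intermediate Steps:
C(N) = -2 (C(N) = -4 + 2 = -2)
s(r, L) = 0
n(s(C(5), -1))*E(16) = 0*16 = 0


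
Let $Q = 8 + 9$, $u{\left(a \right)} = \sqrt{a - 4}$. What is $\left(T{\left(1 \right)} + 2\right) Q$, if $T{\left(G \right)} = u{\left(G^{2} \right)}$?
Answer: $34 + 17 i \sqrt{3} \approx 34.0 + 29.445 i$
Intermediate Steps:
$u{\left(a \right)} = \sqrt{-4 + a}$
$Q = 17$
$T{\left(G \right)} = \sqrt{-4 + G^{2}}$
$\left(T{\left(1 \right)} + 2\right) Q = \left(\sqrt{-4 + 1^{2}} + 2\right) 17 = \left(\sqrt{-4 + 1} + 2\right) 17 = \left(\sqrt{-3} + 2\right) 17 = \left(i \sqrt{3} + 2\right) 17 = \left(2 + i \sqrt{3}\right) 17 = 34 + 17 i \sqrt{3}$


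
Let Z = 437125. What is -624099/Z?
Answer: -624099/437125 ≈ -1.4277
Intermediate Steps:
-624099/Z = -624099/437125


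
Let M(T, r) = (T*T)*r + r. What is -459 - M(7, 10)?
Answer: -959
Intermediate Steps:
M(T, r) = r + r*T² (M(T, r) = T²*r + r = r*T² + r = r + r*T²)
-459 - M(7, 10) = -459 - 10*(1 + 7²) = -459 - 10*(1 + 49) = -459 - 10*50 = -459 - 1*500 = -459 - 500 = -959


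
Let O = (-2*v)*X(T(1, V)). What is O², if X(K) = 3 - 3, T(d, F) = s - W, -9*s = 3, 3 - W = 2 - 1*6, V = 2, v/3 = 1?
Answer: 0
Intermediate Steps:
v = 3 (v = 3*1 = 3)
W = 7 (W = 3 - (2 - 1*6) = 3 - (2 - 6) = 3 - 1*(-4) = 3 + 4 = 7)
s = -⅓ (s = -⅑*3 = -⅓ ≈ -0.33333)
T(d, F) = -22/3 (T(d, F) = -⅓ - 1*7 = -⅓ - 7 = -22/3)
X(K) = 0
O = 0 (O = -2*3*0 = -6*0 = 0)
O² = 0² = 0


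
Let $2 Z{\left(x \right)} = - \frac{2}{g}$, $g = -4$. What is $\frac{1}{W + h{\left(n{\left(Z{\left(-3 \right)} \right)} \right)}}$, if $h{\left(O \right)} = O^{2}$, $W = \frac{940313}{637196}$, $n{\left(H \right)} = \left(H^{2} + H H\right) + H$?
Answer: $\frac{10195136}{16478699} \approx 0.61869$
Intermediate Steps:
$Z{\left(x \right)} = \frac{1}{4}$ ($Z{\left(x \right)} = \frac{\left(-2\right) \frac{1}{-4}}{2} = \frac{\left(-2\right) \left(- \frac{1}{4}\right)}{2} = \frac{1}{2} \cdot \frac{1}{2} = \frac{1}{4}$)
$n{\left(H \right)} = H + 2 H^{2}$ ($n{\left(H \right)} = \left(H^{2} + H^{2}\right) + H = 2 H^{2} + H = H + 2 H^{2}$)
$W = \frac{940313}{637196}$ ($W = 940313 \cdot \frac{1}{637196} = \frac{940313}{637196} \approx 1.4757$)
$\frac{1}{W + h{\left(n{\left(Z{\left(-3 \right)} \right)} \right)}} = \frac{1}{\frac{940313}{637196} + \left(\frac{1 + 2 \cdot \frac{1}{4}}{4}\right)^{2}} = \frac{1}{\frac{940313}{637196} + \left(\frac{1 + \frac{1}{2}}{4}\right)^{2}} = \frac{1}{\frac{940313}{637196} + \left(\frac{1}{4} \cdot \frac{3}{2}\right)^{2}} = \frac{1}{\frac{940313}{637196} + \left(\frac{3}{8}\right)^{2}} = \frac{1}{\frac{940313}{637196} + \frac{9}{64}} = \frac{1}{\frac{16478699}{10195136}} = \frac{10195136}{16478699}$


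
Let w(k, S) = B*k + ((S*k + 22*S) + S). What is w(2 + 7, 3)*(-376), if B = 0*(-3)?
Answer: -36096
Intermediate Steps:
B = 0
w(k, S) = 23*S + S*k (w(k, S) = 0*k + ((S*k + 22*S) + S) = 0 + ((22*S + S*k) + S) = 0 + (23*S + S*k) = 23*S + S*k)
w(2 + 7, 3)*(-376) = (3*(23 + (2 + 7)))*(-376) = (3*(23 + 9))*(-376) = (3*32)*(-376) = 96*(-376) = -36096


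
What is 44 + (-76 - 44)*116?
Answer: -13876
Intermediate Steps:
44 + (-76 - 44)*116 = 44 - 120*116 = 44 - 13920 = -13876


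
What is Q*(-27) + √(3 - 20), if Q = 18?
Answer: -486 + I*√17 ≈ -486.0 + 4.1231*I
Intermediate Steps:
Q*(-27) + √(3 - 20) = 18*(-27) + √(3 - 20) = -486 + √(-17) = -486 + I*√17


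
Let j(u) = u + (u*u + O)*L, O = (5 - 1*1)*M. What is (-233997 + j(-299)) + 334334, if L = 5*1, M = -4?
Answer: 546963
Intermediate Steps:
L = 5
O = -16 (O = (5 - 1*1)*(-4) = (5 - 1)*(-4) = 4*(-4) = -16)
j(u) = -80 + u + 5*u² (j(u) = u + (u*u - 16)*5 = u + (u² - 16)*5 = u + (-16 + u²)*5 = u + (-80 + 5*u²) = -80 + u + 5*u²)
(-233997 + j(-299)) + 334334 = (-233997 + (-80 - 299 + 5*(-299)²)) + 334334 = (-233997 + (-80 - 299 + 5*89401)) + 334334 = (-233997 + (-80 - 299 + 447005)) + 334334 = (-233997 + 446626) + 334334 = 212629 + 334334 = 546963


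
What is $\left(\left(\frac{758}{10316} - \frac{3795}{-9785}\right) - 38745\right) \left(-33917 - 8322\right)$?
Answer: $\frac{16519476693297955}{10094206} \approx 1.6365 \cdot 10^{9}$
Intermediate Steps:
$\left(\left(\frac{758}{10316} - \frac{3795}{-9785}\right) - 38745\right) \left(-33917 - 8322\right) = \left(\left(758 \cdot \frac{1}{10316} - - \frac{759}{1957}\right) - 38745\right) \left(-42239\right) = \left(\left(\frac{379}{5158} + \frac{759}{1957}\right) - 38745\right) \left(-42239\right) = \left(\frac{4656625}{10094206} - 38745\right) \left(-42239\right) = \left(- \frac{391095354845}{10094206}\right) \left(-42239\right) = \frac{16519476693297955}{10094206}$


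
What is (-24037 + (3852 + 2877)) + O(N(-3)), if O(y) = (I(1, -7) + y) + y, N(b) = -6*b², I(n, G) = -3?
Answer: -17419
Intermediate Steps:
O(y) = -3 + 2*y (O(y) = (-3 + y) + y = -3 + 2*y)
(-24037 + (3852 + 2877)) + O(N(-3)) = (-24037 + (3852 + 2877)) + (-3 + 2*(-6*(-3)²)) = (-24037 + 6729) + (-3 + 2*(-6*9)) = -17308 + (-3 + 2*(-54)) = -17308 + (-3 - 108) = -17308 - 111 = -17419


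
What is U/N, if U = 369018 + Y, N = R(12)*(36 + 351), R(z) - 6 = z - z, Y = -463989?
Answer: -31657/774 ≈ -40.901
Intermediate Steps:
R(z) = 6 (R(z) = 6 + (z - z) = 6 + 0 = 6)
N = 2322 (N = 6*(36 + 351) = 6*387 = 2322)
U = -94971 (U = 369018 - 463989 = -94971)
U/N = -94971/2322 = -94971*1/2322 = -31657/774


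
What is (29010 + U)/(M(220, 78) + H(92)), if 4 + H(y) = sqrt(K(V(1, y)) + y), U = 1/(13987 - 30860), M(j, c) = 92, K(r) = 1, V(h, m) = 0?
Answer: 43074744152/129095323 - 489485729*sqrt(93)/129095323 ≈ 297.10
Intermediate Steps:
U = -1/16873 (U = 1/(-16873) = -1/16873 ≈ -5.9266e-5)
H(y) = -4 + sqrt(1 + y)
(29010 + U)/(M(220, 78) + H(92)) = (29010 - 1/16873)/(92 + (-4 + sqrt(1 + 92))) = 489485729/(16873*(92 + (-4 + sqrt(93)))) = 489485729/(16873*(88 + sqrt(93)))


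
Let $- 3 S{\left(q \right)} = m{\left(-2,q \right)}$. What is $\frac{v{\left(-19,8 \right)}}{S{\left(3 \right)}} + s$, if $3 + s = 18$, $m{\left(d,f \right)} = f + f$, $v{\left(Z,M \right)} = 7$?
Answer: $\frac{23}{2} \approx 11.5$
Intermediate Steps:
$m{\left(d,f \right)} = 2 f$
$s = 15$ ($s = -3 + 18 = 15$)
$S{\left(q \right)} = - \frac{2 q}{3}$
$\frac{v{\left(-19,8 \right)}}{S{\left(3 \right)}} + s = \frac{7}{\left(- \frac{2}{3}\right) 3} + 15 = \frac{7}{-2} + 15 = 7 \left(- \frac{1}{2}\right) + 15 = - \frac{7}{2} + 15 = \frac{23}{2}$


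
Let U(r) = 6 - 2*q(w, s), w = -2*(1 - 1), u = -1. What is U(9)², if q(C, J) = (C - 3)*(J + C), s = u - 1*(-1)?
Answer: 36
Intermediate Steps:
w = 0 (w = -2*0 = 0)
s = 0 (s = -1 - 1*(-1) = -1 + 1 = 0)
q(C, J) = (-3 + C)*(C + J)
U(r) = 6 (U(r) = 6 - 2*(0² - 3*0 - 3*0 + 0*0) = 6 - 2*(0 + 0 + 0 + 0) = 6 - 2*0 = 6 + 0 = 6)
U(9)² = 6² = 36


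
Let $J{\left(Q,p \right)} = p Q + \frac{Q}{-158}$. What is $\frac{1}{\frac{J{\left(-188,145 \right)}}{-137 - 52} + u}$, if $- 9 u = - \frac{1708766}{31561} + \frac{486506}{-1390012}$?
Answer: $\frac{327512744668746}{49218989092372847} \approx 0.0066542$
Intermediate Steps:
$J{\left(Q,p \right)} = - \frac{Q}{158} + Q p$ ($J{\left(Q,p \right)} = Q p + Q \left(- \frac{1}{158}\right) = Q p - \frac{Q}{158} = - \frac{Q}{158} + Q p$)
$u = \frac{1195279930529}{197415759294}$ ($u = - \frac{- \frac{1708766}{31561} + \frac{486506}{-1390012}}{9} = - \frac{\left(-1708766\right) \frac{1}{31561} + 486506 \left(- \frac{1}{1390012}\right)}{9} = - \frac{- \frac{1708766}{31561} - \frac{243253}{695006}}{9} = \left(- \frac{1}{9}\right) \left(- \frac{1195279930529}{21935084366}\right) = \frac{1195279930529}{197415759294} \approx 6.0546$)
$\frac{1}{\frac{J{\left(-188,145 \right)}}{-137 - 52} + u} = \frac{1}{\frac{\left(-188\right) \left(- \frac{1}{158} + 145\right)}{-137 - 52} + \frac{1195279930529}{197415759294}} = \frac{1}{\frac{\left(-188\right) \frac{22909}{158}}{-189} + \frac{1195279930529}{197415759294}} = \frac{1}{\left(- \frac{2153446}{79}\right) \left(- \frac{1}{189}\right) + \frac{1195279930529}{197415759294}} = \frac{1}{\frac{2153446}{14931} + \frac{1195279930529}{197415759294}} = \frac{1}{\frac{49218989092372847}{327512744668746}} = \frac{327512744668746}{49218989092372847}$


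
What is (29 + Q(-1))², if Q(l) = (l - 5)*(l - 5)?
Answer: 4225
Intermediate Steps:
Q(l) = (-5 + l)² (Q(l) = (-5 + l)*(-5 + l) = (-5 + l)²)
(29 + Q(-1))² = (29 + (-5 - 1)²)² = (29 + (-6)²)² = (29 + 36)² = 65² = 4225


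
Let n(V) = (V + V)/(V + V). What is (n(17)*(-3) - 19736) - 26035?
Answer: -45774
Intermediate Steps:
n(V) = 1 (n(V) = (2*V)/((2*V)) = (2*V)*(1/(2*V)) = 1)
(n(17)*(-3) - 19736) - 26035 = (1*(-3) - 19736) - 26035 = (-3 - 19736) - 26035 = -19739 - 26035 = -45774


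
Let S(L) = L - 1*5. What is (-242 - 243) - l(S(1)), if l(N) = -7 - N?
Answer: -482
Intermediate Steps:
S(L) = -5 + L (S(L) = L - 5 = -5 + L)
(-242 - 243) - l(S(1)) = (-242 - 243) - (-7 - (-5 + 1)) = -485 - (-7 - 1*(-4)) = -485 - (-7 + 4) = -485 - 1*(-3) = -485 + 3 = -482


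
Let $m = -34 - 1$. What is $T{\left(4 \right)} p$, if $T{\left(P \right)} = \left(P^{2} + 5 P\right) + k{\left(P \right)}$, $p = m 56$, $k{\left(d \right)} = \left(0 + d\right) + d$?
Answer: $-86240$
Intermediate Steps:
$k{\left(d \right)} = 2 d$ ($k{\left(d \right)} = d + d = 2 d$)
$m = -35$ ($m = -34 - 1 = -35$)
$p = -1960$ ($p = \left(-35\right) 56 = -1960$)
$T{\left(P \right)} = P^{2} + 7 P$ ($T{\left(P \right)} = \left(P^{2} + 5 P\right) + 2 P = P^{2} + 7 P$)
$T{\left(4 \right)} p = 4 \left(7 + 4\right) \left(-1960\right) = 4 \cdot 11 \left(-1960\right) = 44 \left(-1960\right) = -86240$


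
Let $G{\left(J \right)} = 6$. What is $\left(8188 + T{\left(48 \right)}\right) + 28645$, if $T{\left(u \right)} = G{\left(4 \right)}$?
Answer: $36839$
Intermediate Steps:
$T{\left(u \right)} = 6$
$\left(8188 + T{\left(48 \right)}\right) + 28645 = \left(8188 + 6\right) + 28645 = 8194 + 28645 = 36839$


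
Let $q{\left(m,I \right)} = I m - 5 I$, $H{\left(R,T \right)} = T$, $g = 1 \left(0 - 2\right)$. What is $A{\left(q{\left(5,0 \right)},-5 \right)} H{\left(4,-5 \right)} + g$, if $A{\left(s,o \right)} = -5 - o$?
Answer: $-2$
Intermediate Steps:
$g = -2$ ($g = 1 \left(-2\right) = -2$)
$q{\left(m,I \right)} = - 5 I + I m$
$A{\left(q{\left(5,0 \right)},-5 \right)} H{\left(4,-5 \right)} + g = \left(-5 - -5\right) \left(-5\right) - 2 = \left(-5 + 5\right) \left(-5\right) - 2 = 0 \left(-5\right) - 2 = 0 - 2 = -2$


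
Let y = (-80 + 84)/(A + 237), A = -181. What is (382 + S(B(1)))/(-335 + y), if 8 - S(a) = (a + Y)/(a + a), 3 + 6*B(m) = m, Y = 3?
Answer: -5516/4689 ≈ -1.1764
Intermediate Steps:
B(m) = -1/2 + m/6
y = 1/14 (y = (-80 + 84)/(-181 + 237) = 4/56 = 4*(1/56) = 1/14 ≈ 0.071429)
S(a) = 8 - (3 + a)/(2*a) (S(a) = 8 - (a + 3)/(a + a) = 8 - (3 + a)/(2*a))
(382 + S(B(1)))/(-335 + y) = (382 + 3*(-1 + 5*(-1/2 + (1/6)*1))/(2*(-1/2 + (1/6)*1)))/(-335 + 1/14) = (382 + 3*(-1 + 5*(-1/2 + 1/6))/(2*(-1/2 + 1/6)))/(-4689/14) = (382 + 3*(-1 + 5*(-1/3))/(2*(-1/3)))*(-14/4689) = (382 + (3/2)*(-3)*(-1 - 5/3))*(-14/4689) = (382 + (3/2)*(-3)*(-8/3))*(-14/4689) = (382 + 12)*(-14/4689) = 394*(-14/4689) = -5516/4689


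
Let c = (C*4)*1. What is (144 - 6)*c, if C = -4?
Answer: -2208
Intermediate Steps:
c = -16 (c = -4*4*1 = -16*1 = -16)
(144 - 6)*c = (144 - 6)*(-16) = 138*(-16) = -2208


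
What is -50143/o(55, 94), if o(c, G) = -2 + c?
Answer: -50143/53 ≈ -946.09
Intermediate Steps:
-50143/o(55, 94) = -50143/(-2 + 55) = -50143/53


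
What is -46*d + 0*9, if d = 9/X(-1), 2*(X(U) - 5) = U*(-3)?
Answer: -828/13 ≈ -63.692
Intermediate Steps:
X(U) = 5 - 3*U/2 (X(U) = 5 + (U*(-3))/2 = 5 + (-3*U)/2 = 5 - 3*U/2)
d = 18/13 (d = 9/(5 - 3/2*(-1)) = 9/(5 + 3/2) = 9/(13/2) = 9*(2/13) = 18/13 ≈ 1.3846)
-46*d + 0*9 = -46*18/13 + 0*9 = -828/13 + 0 = -828/13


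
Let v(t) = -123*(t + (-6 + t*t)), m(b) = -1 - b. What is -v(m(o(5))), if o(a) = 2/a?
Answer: -16728/25 ≈ -669.12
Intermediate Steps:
v(t) = 738 - 123*t - 123*t² (v(t) = -123*(t + (-6 + t²)) = -123*(-6 + t + t²) = 738 - 123*t - 123*t²)
-v(m(o(5))) = -(738 - 123*(-1 - 2/5) - 123*(-1 - 2/5)²) = -(738 - 123*(-1 - 1*⅖) - 123*(-1 - 1*⅖)²) = -(738 - 123*(-1 - ⅖) - 123*(-1 - ⅖)²) = -(738 - 123*(-7/5) - 123*(-7/5)²) = -(738 + 861/5 - 123*49/25) = -(738 + 861/5 - 6027/25) = -1*16728/25 = -16728/25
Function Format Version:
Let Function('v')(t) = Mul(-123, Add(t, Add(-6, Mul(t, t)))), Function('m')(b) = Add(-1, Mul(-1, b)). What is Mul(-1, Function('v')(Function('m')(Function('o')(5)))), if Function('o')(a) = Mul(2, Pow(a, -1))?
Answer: Rational(-16728, 25) ≈ -669.12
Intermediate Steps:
Function('v')(t) = Add(738, Mul(-123, t), Mul(-123, Pow(t, 2))) (Function('v')(t) = Mul(-123, Add(t, Add(-6, Pow(t, 2)))) = Mul(-123, Add(-6, t, Pow(t, 2))) = Add(738, Mul(-123, t), Mul(-123, Pow(t, 2))))
Mul(-1, Function('v')(Function('m')(Function('o')(5)))) = Mul(-1, Add(738, Mul(-123, Add(-1, Mul(-1, Mul(2, Pow(5, -1))))), Mul(-123, Pow(Add(-1, Mul(-1, Mul(2, Pow(5, -1)))), 2)))) = Mul(-1, Add(738, Mul(-123, Add(-1, Mul(-1, Mul(2, Rational(1, 5))))), Mul(-123, Pow(Add(-1, Mul(-1, Mul(2, Rational(1, 5)))), 2)))) = Mul(-1, Add(738, Mul(-123, Add(-1, Mul(-1, Rational(2, 5)))), Mul(-123, Pow(Add(-1, Mul(-1, Rational(2, 5))), 2)))) = Mul(-1, Add(738, Mul(-123, Add(-1, Rational(-2, 5))), Mul(-123, Pow(Add(-1, Rational(-2, 5)), 2)))) = Mul(-1, Add(738, Mul(-123, Rational(-7, 5)), Mul(-123, Pow(Rational(-7, 5), 2)))) = Mul(-1, Add(738, Rational(861, 5), Mul(-123, Rational(49, 25)))) = Mul(-1, Add(738, Rational(861, 5), Rational(-6027, 25))) = Mul(-1, Rational(16728, 25)) = Rational(-16728, 25)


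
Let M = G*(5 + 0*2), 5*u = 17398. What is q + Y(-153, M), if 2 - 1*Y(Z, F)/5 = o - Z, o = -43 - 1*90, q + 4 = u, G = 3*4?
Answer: 16928/5 ≈ 3385.6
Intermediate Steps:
G = 12
u = 17398/5 (u = (⅕)*17398 = 17398/5 ≈ 3479.6)
M = 60 (M = 12*(5 + 0*2) = 12*(5 + 0) = 12*5 = 60)
q = 17378/5 (q = -4 + 17398/5 = 17378/5 ≈ 3475.6)
o = -133 (o = -43 - 90 = -133)
Y(Z, F) = 675 + 5*Z (Y(Z, F) = 10 - 5*(-133 - Z) = 10 + (665 + 5*Z) = 675 + 5*Z)
q + Y(-153, M) = 17378/5 + (675 + 5*(-153)) = 17378/5 + (675 - 765) = 17378/5 - 90 = 16928/5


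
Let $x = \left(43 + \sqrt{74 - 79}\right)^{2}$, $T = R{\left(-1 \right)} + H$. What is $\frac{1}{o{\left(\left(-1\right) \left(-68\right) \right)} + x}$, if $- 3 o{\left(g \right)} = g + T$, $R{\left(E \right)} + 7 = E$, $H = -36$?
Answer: $- \frac{i}{- 1836 i + 86 \sqrt{5}} \approx 0.00053875 - 5.6429 \cdot 10^{-5} i$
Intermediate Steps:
$R{\left(E \right)} = -7 + E$
$T = -44$ ($T = \left(-7 - 1\right) - 36 = -8 - 36 = -44$)
$x = \left(43 + i \sqrt{5}\right)^{2}$ ($x = \left(43 + \sqrt{-5}\right)^{2} = \left(43 + i \sqrt{5}\right)^{2} \approx 1844.0 + 192.3 i$)
$o{\left(g \right)} = \frac{44}{3} - \frac{g}{3}$ ($o{\left(g \right)} = - \frac{g - 44}{3} = - \frac{-44 + g}{3} = \frac{44}{3} - \frac{g}{3}$)
$\frac{1}{o{\left(\left(-1\right) \left(-68\right) \right)} + x} = \frac{1}{\left(\frac{44}{3} - \frac{\left(-1\right) \left(-68\right)}{3}\right) + \left(43 + i \sqrt{5}\right)^{2}} = \frac{1}{\left(\frac{44}{3} - \frac{68}{3}\right) + \left(43 + i \sqrt{5}\right)^{2}} = \frac{1}{-8 + \left(43 + i \sqrt{5}\right)^{2}}$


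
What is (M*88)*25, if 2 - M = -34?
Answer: 79200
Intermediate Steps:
M = 36 (M = 2 - 1*(-34) = 2 + 34 = 36)
(M*88)*25 = (36*88)*25 = 3168*25 = 79200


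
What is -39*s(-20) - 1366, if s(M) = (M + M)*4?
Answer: 4874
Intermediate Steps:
s(M) = 8*M (s(M) = (2*M)*4 = 8*M)
-39*s(-20) - 1366 = -312*(-20) - 1366 = -39*(-160) - 1366 = 6240 - 1366 = 4874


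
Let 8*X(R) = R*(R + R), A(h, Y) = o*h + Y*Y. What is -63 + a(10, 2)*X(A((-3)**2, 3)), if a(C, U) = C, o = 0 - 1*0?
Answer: 279/2 ≈ 139.50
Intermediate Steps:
o = 0 (o = 0 + 0 = 0)
A(h, Y) = Y**2 (A(h, Y) = 0*h + Y*Y = 0 + Y**2 = Y**2)
X(R) = R**2/4 (X(R) = (R*(R + R))/8 = (R*(2*R))/8 = (2*R**2)/8 = R**2/4)
-63 + a(10, 2)*X(A((-3)**2, 3)) = -63 + 10*((3**2)**2/4) = -63 + 10*((1/4)*9**2) = -63 + 10*((1/4)*81) = -63 + 10*(81/4) = -63 + 405/2 = 279/2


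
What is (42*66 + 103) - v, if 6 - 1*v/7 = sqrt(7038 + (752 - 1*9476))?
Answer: 2833 + 7*I*sqrt(1686) ≈ 2833.0 + 287.43*I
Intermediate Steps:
v = 42 - 7*I*sqrt(1686) (v = 42 - 7*sqrt(7038 + (752 - 1*9476)) = 42 - 7*sqrt(7038 + (752 - 9476)) = 42 - 7*sqrt(7038 - 8724) = 42 - 7*I*sqrt(1686) ≈ 42.0 - 287.43*I)
(42*66 + 103) - v = (42*66 + 103) - (42 - 7*I*sqrt(1686)) = (2772 + 103) + (-42 + 7*I*sqrt(1686)) = 2875 + (-42 + 7*I*sqrt(1686)) = 2833 + 7*I*sqrt(1686)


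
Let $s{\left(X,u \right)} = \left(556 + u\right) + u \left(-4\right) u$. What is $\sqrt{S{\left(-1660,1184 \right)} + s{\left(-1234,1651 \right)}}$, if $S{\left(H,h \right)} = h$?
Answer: $i \sqrt{10899813} \approx 3301.5 i$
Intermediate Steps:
$s{\left(X,u \right)} = 556 + u - 4 u^{2}$ ($s{\left(X,u \right)} = \left(556 + u\right) + - 4 u u = \left(556 + u\right) - 4 u^{2} = 556 + u - 4 u^{2}$)
$\sqrt{S{\left(-1660,1184 \right)} + s{\left(-1234,1651 \right)}} = \sqrt{1184 + \left(556 + 1651 - 4 \cdot 1651^{2}\right)} = \sqrt{1184 + \left(556 + 1651 - 10903204\right)} = \sqrt{1184 - 10900997} = \sqrt{-10899813} = i \sqrt{10899813}$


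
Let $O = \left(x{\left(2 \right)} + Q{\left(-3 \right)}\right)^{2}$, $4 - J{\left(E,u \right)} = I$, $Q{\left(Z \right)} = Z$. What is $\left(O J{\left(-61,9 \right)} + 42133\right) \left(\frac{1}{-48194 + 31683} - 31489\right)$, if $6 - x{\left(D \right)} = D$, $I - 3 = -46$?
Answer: $- \frac{1154211033600}{869} \approx -1.3282 \cdot 10^{9}$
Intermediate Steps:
$I = -43$ ($I = 3 - 46 = -43$)
$x{\left(D \right)} = 6 - D$
$J{\left(E,u \right)} = 47$ ($J{\left(E,u \right)} = 4 - -43 = 4 + 43 = 47$)
$O = 1$ ($O = \left(\left(6 - 2\right) - 3\right)^{2} = \left(4 - 3\right)^{2} = 1^{2} = 1$)
$\left(O J{\left(-61,9 \right)} + 42133\right) \left(\frac{1}{-48194 + 31683} - 31489\right) = \left(1 \cdot 47 + 42133\right) \left(\frac{1}{-48194 + 31683} - 31489\right) = \left(47 + 42133\right) \left(\frac{1}{-16511} - 31489\right) = 42180 \left(- \frac{1}{16511} - 31489\right) = 42180 \left(- \frac{519914880}{16511}\right) = - \frac{1154211033600}{869}$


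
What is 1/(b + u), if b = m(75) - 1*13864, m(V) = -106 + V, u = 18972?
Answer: 1/5077 ≈ 0.00019697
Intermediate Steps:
b = -13895 (b = (-106 + 75) - 1*13864 = -31 - 13864 = -13895)
1/(b + u) = 1/(-13895 + 18972) = 1/5077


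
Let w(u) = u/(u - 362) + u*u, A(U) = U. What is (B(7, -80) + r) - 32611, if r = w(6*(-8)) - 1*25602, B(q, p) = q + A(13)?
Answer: -11457221/205 ≈ -55889.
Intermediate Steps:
w(u) = u² + u/(-362 + u) (w(u) = u/(-362 + u) + u² = u² + u/(-362 + u))
B(q, p) = 13 + q (B(q, p) = q + 13 = 13 + q)
r = -4776066/205 (r = (6*(-8))*(1 + (6*(-8))² - 2172*(-8))/(-362 + 6*(-8)) - 1*25602 = -48*(1 + (-48)² - 362*(-48))/(-362 - 48) - 25602 = -48*(1 + 2304 + 17376)/(-410) - 25602 = -48*(-1/410)*19681 - 25602 = 472344/205 - 25602 = -4776066/205 ≈ -23298.)
(B(7, -80) + r) - 32611 = ((13 + 7) - 4776066/205) - 32611 = (20 - 4776066/205) - 32611 = -4771966/205 - 32611 = -11457221/205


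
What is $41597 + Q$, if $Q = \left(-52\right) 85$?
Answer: $37177$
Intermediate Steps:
$Q = -4420$
$41597 + Q = 41597 - 4420 = 37177$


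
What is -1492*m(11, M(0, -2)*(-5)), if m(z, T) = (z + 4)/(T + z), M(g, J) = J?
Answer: -7460/7 ≈ -1065.7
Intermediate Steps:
m(z, T) = (4 + z)/(T + z)
-1492*m(11, M(0, -2)*(-5)) = -1492*(4 + 11)/(-2*(-5) + 11) = -1492*15/(10 + 11) = -1492*15/21 = -1492*5/7 = -7460/7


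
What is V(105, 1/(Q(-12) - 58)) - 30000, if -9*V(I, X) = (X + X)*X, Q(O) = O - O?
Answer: -454140001/15138 ≈ -30000.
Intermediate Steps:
Q(O) = 0
V(I, X) = -2*X**2/9 (V(I, X) = -(X + X)*X/9 = -2*X*X/9 = -2*X**2/9)
V(105, 1/(Q(-12) - 58)) - 30000 = -2/(9*(0 - 58)**2) - 30000 = -2*(1/(-58))**2/9 - 30000 = -2*(-1/58)**2/9 - 30000 = -2/9*1/3364 - 30000 = -1/15138 - 30000 = -454140001/15138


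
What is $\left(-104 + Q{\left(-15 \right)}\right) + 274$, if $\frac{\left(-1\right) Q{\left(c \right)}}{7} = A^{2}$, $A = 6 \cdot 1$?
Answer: $-82$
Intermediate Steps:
$A = 6$
$Q{\left(c \right)} = -252$ ($Q{\left(c \right)} = - 7 \cdot 6^{2} = \left(-7\right) 36 = -252$)
$\left(-104 + Q{\left(-15 \right)}\right) + 274 = \left(-104 - 252\right) + 274 = -356 + 274 = -82$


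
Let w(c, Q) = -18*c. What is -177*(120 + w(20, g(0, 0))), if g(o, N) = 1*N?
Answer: 42480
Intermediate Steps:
g(o, N) = N
-177*(120 + w(20, g(0, 0))) = -177*(120 - 18*20) = -177*(120 - 360) = -177*(-240) = 42480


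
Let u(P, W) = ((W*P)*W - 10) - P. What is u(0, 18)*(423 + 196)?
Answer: -6190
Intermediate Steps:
u(P, W) = -10 - P + P*W² (u(P, W) = ((P*W)*W - 10) - P = (P*W² - 10) - P = (-10 + P*W²) - P = -10 - P + P*W²)
u(0, 18)*(423 + 196) = (-10 - 1*0 + 0*18²)*(423 + 196) = (-10 + 0 + 0*324)*619 = (-10 + 0 + 0)*619 = -10*619 = -6190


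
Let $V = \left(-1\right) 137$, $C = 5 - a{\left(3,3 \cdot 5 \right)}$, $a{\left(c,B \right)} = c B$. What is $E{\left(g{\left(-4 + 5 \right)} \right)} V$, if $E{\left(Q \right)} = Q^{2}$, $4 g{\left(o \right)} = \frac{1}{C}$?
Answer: $- \frac{137}{25600} \approx -0.0053516$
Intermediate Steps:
$a{\left(c,B \right)} = B c$
$C = -40$ ($C = 5 - 3 \cdot 5 \cdot 3 = 5 - 15 \cdot 3 = 5 - 45 = -40$)
$V = -137$
$g{\left(o \right)} = - \frac{1}{160}$ ($g{\left(o \right)} = \frac{1}{4 \left(-40\right)} = \frac{1}{4} \left(- \frac{1}{40}\right) = - \frac{1}{160}$)
$E{\left(g{\left(-4 + 5 \right)} \right)} V = \left(- \frac{1}{160}\right)^{2} \left(-137\right) = \frac{1}{25600} \left(-137\right) = - \frac{137}{25600}$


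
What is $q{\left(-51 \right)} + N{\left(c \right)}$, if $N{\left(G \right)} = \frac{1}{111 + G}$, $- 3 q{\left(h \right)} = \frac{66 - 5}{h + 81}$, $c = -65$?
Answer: $- \frac{679}{1035} \approx -0.65604$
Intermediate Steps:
$q{\left(h \right)} = - \frac{61}{3 \left(81 + h\right)}$ ($q{\left(h \right)} = - \frac{\left(66 - 5\right) \frac{1}{h + 81}}{3} = - \frac{61 \frac{1}{81 + h}}{3} = - \frac{61}{3 \left(81 + h\right)}$)
$q{\left(-51 \right)} + N{\left(c \right)} = - \frac{61}{243 + 3 \left(-51\right)} + \frac{1}{111 - 65} = - \frac{61}{243 - 153} + \frac{1}{46} = - \frac{61}{90} + \frac{1}{46} = - \frac{679}{1035}$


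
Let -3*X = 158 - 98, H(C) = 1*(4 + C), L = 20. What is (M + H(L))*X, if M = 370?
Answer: -7880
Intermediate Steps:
H(C) = 4 + C
X = -20 (X = -(158 - 98)/3 = -⅓*60 = -20)
(M + H(L))*X = (370 + (4 + 20))*(-20) = (370 + 24)*(-20) = 394*(-20) = -7880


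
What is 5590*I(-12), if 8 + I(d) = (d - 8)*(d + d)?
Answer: 2638480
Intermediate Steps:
I(d) = -8 + 2*d*(-8 + d) (I(d) = -8 + (d - 8)*(d + d) = -8 + (-8 + d)*(2*d) = -8 + 2*d*(-8 + d))
5590*I(-12) = 5590*(-8 - 16*(-12) + 2*(-12)**2) = 5590*(-8 + 192 + 2*144) = 5590*(-8 + 192 + 288) = 5590*472 = 2638480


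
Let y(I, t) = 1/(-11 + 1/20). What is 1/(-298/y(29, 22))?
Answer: 10/32631 ≈ 0.00030646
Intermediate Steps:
y(I, t) = -20/219 (y(I, t) = 1/(-11 + 1/20) = 1/(-219/20) = -20/219)
1/(-298/y(29, 22)) = 1/(-298/(-20/219)) = 1/(-298*(-219/20)) = 1/(32631/10) = 10/32631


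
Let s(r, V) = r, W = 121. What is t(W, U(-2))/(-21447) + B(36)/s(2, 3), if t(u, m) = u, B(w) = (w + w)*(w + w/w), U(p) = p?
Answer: 28567283/21447 ≈ 1332.0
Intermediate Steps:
B(w) = 2*w*(1 + w) (B(w) = (2*w)*(w + 1) = (2*w)*(1 + w) = 2*w*(1 + w))
t(W, U(-2))/(-21447) + B(36)/s(2, 3) = 121/(-21447) + (2*36*(1 + 36))/2 = 121*(-1/21447) + (2*36*37)*(1/2) = -121/21447 + 2664*(1/2) = -121/21447 + 1332 = 28567283/21447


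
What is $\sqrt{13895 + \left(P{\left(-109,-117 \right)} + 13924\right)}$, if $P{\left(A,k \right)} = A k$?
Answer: $42 \sqrt{23} \approx 201.42$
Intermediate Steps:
$\sqrt{13895 + \left(P{\left(-109,-117 \right)} + 13924\right)} = \sqrt{13895 + \left(\left(-109\right) \left(-117\right) + 13924\right)} = \sqrt{13895 + \left(12753 + 13924\right)} = \sqrt{13895 + 26677} = \sqrt{40572} = 42 \sqrt{23}$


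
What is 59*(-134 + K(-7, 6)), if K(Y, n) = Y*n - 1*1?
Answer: -10443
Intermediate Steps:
K(Y, n) = -1 + Y*n (K(Y, n) = Y*n - 1 = -1 + Y*n)
59*(-134 + K(-7, 6)) = 59*(-134 + (-1 - 7*6)) = 59*(-134 + (-1 - 42)) = 59*(-134 - 43) = 59*(-177) = -10443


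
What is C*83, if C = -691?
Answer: -57353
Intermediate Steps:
C*83 = -691*83 = -57353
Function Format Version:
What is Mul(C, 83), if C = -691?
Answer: -57353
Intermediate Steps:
Mul(C, 83) = Mul(-691, 83) = -57353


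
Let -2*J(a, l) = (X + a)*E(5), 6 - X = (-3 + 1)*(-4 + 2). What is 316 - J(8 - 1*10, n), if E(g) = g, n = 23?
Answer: 316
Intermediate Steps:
X = 2 (X = 6 - (-3 + 1)*(-4 + 2) = 6 - (-2)*(-2) = 6 - 1*4 = 6 - 4 = 2)
J(a, l) = -5 - 5*a/2 (J(a, l) = -(2 + a)*5/2 = -(10 + 5*a)/2 = -5 - 5*a/2)
316 - J(8 - 1*10, n) = 316 - (-5 - 5*(8 - 1*10)/2) = 316 - (-5 - 5*(8 - 10)/2) = 316 - (-5 - 5/2*(-2)) = 316 - (-5 + 5) = 316 - 1*0 = 316 + 0 = 316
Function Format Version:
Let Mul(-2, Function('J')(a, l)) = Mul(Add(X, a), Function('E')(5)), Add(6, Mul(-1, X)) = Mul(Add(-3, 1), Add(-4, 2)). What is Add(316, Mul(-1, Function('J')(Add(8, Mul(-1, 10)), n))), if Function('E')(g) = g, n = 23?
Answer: 316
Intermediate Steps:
X = 2 (X = Add(6, Mul(-1, Mul(Add(-3, 1), Add(-4, 2)))) = Add(6, Mul(-1, Mul(-2, -2))) = Add(6, Mul(-1, 4)) = Add(6, -4) = 2)
Function('J')(a, l) = Add(-5, Mul(Rational(-5, 2), a)) (Function('J')(a, l) = Mul(Rational(-1, 2), Mul(Add(2, a), 5)) = Mul(Rational(-1, 2), Add(10, Mul(5, a))) = Add(-5, Mul(Rational(-5, 2), a)))
Add(316, Mul(-1, Function('J')(Add(8, Mul(-1, 10)), n))) = Add(316, Mul(-1, Add(-5, Mul(Rational(-5, 2), Add(8, Mul(-1, 10)))))) = Add(316, Mul(-1, Add(-5, Mul(Rational(-5, 2), Add(8, -10))))) = Add(316, Mul(-1, Add(-5, Mul(Rational(-5, 2), -2)))) = Add(316, Mul(-1, Add(-5, 5))) = Add(316, Mul(-1, 0)) = Add(316, 0) = 316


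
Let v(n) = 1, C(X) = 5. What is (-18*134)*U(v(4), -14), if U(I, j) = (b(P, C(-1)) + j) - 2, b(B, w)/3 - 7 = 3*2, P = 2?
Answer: -55476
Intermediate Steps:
b(B, w) = 39 (b(B, w) = 21 + 3*(3*2) = 21 + 3*6 = 21 + 18 = 39)
U(I, j) = 37 + j (U(I, j) = (39 + j) - 2 = 37 + j)
(-18*134)*U(v(4), -14) = (-18*134)*(37 - 14) = -2412*23 = -55476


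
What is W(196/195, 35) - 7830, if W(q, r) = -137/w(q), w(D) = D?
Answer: -1561395/196 ≈ -7966.3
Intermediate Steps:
W(q, r) = -137/q
W(196/195, 35) - 7830 = -137/(196/195) - 7830 = -137/(196*(1/195)) - 7830 = -137/196/195 - 7830 = -137*195/196 - 7830 = -26715/196 - 7830 = -1561395/196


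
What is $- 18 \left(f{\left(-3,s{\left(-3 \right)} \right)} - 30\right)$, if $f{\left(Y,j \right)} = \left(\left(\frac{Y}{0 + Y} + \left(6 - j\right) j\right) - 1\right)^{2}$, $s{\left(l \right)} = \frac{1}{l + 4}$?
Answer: $90$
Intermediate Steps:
$s{\left(l \right)} = \frac{1}{4 + l}$
$f{\left(Y,j \right)} = j^{2} \left(6 - j\right)^{2}$ ($f{\left(Y,j \right)} = \left(\left(\frac{Y}{Y} + j \left(6 - j\right)\right) - 1\right)^{2} = \left(\left(1 + j \left(6 - j\right)\right) - 1\right)^{2} = \left(j \left(6 - j\right)\right)^{2} = j^{2} \left(6 - j\right)^{2}$)
$- 18 \left(f{\left(-3,s{\left(-3 \right)} \right)} - 30\right) = - 18 \left(\left(\frac{1}{4 - 3}\right)^{2} \left(-6 + \frac{1}{4 - 3}\right)^{2} - 30\right) = - 18 \left(\left(1^{-1}\right)^{2} \left(-6 + 1^{-1}\right)^{2} - 30\right) = - 18 \left(1^{2} \left(-6 + 1\right)^{2} - 30\right) = - 18 \left(1 \left(-5\right)^{2} - 30\right) = - 18 \left(1 \cdot 25 - 30\right) = - 18 \left(25 - 30\right) = \left(-18\right) \left(-5\right) = 90$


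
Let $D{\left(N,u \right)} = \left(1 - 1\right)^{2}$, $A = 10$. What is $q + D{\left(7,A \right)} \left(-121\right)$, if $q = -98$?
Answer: $-98$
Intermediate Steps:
$D{\left(N,u \right)} = 0$ ($D{\left(N,u \right)} = 0^{2} = 0$)
$q + D{\left(7,A \right)} \left(-121\right) = -98 + 0 \left(-121\right) = -98 + 0 = -98$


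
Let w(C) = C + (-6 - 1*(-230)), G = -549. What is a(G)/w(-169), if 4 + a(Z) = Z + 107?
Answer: -446/55 ≈ -8.1091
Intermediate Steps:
w(C) = 224 + C (w(C) = C + (-6 + 230) = C + 224 = 224 + C)
a(Z) = 103 + Z (a(Z) = -4 + (Z + 107) = -4 + (107 + Z) = 103 + Z)
a(G)/w(-169) = (103 - 549)/(224 - 169) = -446/55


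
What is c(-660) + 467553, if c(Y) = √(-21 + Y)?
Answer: 467553 + I*√681 ≈ 4.6755e+5 + 26.096*I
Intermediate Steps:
c(-660) + 467553 = √(-21 - 660) + 467553 = √(-681) + 467553 = I*√681 + 467553 = 467553 + I*√681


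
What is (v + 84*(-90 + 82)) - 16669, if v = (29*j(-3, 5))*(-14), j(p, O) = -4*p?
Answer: -22213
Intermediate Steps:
v = -4872 (v = (29*(-4*(-3)))*(-14) = (29*12)*(-14) = 348*(-14) = -4872)
(v + 84*(-90 + 82)) - 16669 = (-4872 + 84*(-90 + 82)) - 16669 = (-4872 + 84*(-8)) - 16669 = (-4872 - 672) - 16669 = -5544 - 16669 = -22213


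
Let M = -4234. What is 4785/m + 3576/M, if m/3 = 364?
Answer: 2725783/770588 ≈ 3.5373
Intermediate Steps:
m = 1092 (m = 3*364 = 1092)
4785/m + 3576/M = 4785/1092 + 3576/(-4234) = 4785*(1/1092) + 3576*(-1/4234) = 1595/364 - 1788/2117 = 2725783/770588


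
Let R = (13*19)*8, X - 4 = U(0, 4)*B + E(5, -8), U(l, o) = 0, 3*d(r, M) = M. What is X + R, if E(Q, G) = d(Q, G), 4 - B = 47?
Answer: 5932/3 ≈ 1977.3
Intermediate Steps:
B = -43 (B = 4 - 1*47 = 4 - 47 = -43)
d(r, M) = M/3
E(Q, G) = G/3
X = 4/3 (X = 4 + (0*(-43) + (1/3)*(-8)) = 4 + (0 - 8/3) = 4 - 8/3 = 4/3 ≈ 1.3333)
R = 1976 (R = 247*8 = 1976)
X + R = 4/3 + 1976 = 5932/3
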